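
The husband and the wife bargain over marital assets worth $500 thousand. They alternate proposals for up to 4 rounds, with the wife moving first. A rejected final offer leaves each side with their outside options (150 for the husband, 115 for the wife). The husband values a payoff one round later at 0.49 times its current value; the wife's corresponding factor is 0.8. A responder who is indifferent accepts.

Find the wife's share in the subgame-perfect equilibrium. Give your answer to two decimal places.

377.05

Round 4 (the husband proposes): the wife gets 115 if talks fail, so the husband offers 115 and keeps 385.
Round 3 (the wife proposes): the husband can get 385 next round, worth 0.49 × 385 = 188.65 now; the wife offers that and keeps 311.35.
Round 2 (the husband proposes): the wife can get 311.35 next round, worth 0.8 × 311.35 = 249.08 now, so the husband offers 249.08, keeping 250.92.
Round 1 (the wife proposes): the husband can get 250.92 next round, worth 0.49 × 250.92 = 122.9508 now, so the wife offers 122.9508, keeping 377.0492.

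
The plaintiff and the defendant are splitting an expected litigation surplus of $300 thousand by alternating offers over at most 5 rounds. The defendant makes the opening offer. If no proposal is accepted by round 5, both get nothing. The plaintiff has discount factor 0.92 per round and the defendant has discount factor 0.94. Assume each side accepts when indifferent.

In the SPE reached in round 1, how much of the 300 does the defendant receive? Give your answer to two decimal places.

Work backward from the last round.
Round 5 (the defendant proposes): the plaintiff will accept anything ≥ 0, so the defendant offers 0 and keeps 300.
Round 4 (the plaintiff proposes): the defendant can get 300 next round, worth 0.94 × 300 = 282 now. The plaintiff offers 282 and keeps 300 − 282 = 18.
Round 3 (the defendant proposes): the plaintiff can get 18 next round, worth 0.92 × 18 = 16.56 now. The defendant offers 16.56 and keeps 300 − 16.56 = 283.44.
Round 2 (the plaintiff proposes): the defendant can get 283.44 next round, worth 0.94 × 283.44 = 266.4336 now, so the plaintiff offers 266.4336, keeping 33.5664.
Round 1 (the defendant proposes): the plaintiff can get 33.5664 next round, worth 0.92 × 33.5664 = 30.881088 now; the defendant offers that and keeps 269.118912.

269.12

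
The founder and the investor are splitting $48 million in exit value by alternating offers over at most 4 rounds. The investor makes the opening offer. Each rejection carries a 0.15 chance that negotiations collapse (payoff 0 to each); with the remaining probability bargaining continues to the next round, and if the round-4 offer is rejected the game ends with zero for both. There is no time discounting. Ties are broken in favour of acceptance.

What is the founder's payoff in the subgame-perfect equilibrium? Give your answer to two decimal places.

35.60

By backward induction:
Round 4 (the founder proposes): the investor will accept anything ≥ 0, so the founder offers 0 and keeps 48.
Round 3 (the investor proposes): rejecting gives the founder an expected 0.85 × 48 = 40.8, so the investor offers 40.8, keeping 7.2.
Round 2 (the founder proposes): rejecting gives the investor an expected 0.85 × 7.2 = 6.12; the founder offers that and keeps 41.88.
Round 1 (the investor proposes): rejecting gives the founder an expected 0.85 × 41.88 = 35.598. The investor offers 35.598 and keeps 48 − 35.598 = 12.402.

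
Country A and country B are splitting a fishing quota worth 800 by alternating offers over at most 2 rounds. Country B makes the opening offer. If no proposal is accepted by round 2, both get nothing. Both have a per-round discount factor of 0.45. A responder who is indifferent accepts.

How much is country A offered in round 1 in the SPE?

Work backward from the last round.
Round 2 (country A proposes): rejection yields 0 for country B; country A offers 0 and keeps 800.
Round 1 (country B proposes): country A can get 800 next round, worth 0.45 × 800 = 360 now; country B offers that and keeps 440.

360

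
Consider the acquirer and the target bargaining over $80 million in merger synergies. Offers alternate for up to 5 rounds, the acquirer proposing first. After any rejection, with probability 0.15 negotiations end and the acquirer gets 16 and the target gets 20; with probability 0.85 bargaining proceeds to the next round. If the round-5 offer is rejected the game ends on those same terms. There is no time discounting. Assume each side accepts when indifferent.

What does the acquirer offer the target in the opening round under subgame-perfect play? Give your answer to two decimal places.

29.66

By backward induction:
Round 5 (the acquirer proposes): the target gets 20 if talks fail, so the acquirer offers 20 and keeps 60.
Round 4 (the target proposes): rejecting gives the acquirer an expected 0.85 × 60 + 0.15 × 16 = 53.4. The target offers 53.4 and keeps 80 − 53.4 = 26.6.
Round 3 (the acquirer proposes): rejecting gives the target an expected 0.85 × 26.6 + 0.15 × 20 = 25.61; the acquirer offers that and keeps 54.39.
Round 2 (the target proposes): rejecting gives the acquirer an expected 0.85 × 54.39 + 0.15 × 16 = 48.6315, so the target offers 48.6315, keeping 31.3685.
Round 1 (the acquirer proposes): rejecting gives the target an expected 0.85 × 31.3685 + 0.15 × 20 = 29.663225; the acquirer offers that and keeps 50.336775.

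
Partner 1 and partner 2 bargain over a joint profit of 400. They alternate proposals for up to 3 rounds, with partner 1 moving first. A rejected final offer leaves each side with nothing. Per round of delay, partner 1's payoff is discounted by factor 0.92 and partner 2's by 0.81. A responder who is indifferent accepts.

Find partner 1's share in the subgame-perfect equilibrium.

Round 3 (partner 1 proposes): rejection yields 0 for partner 2; partner 1 offers 0 and keeps 400.
Round 2 (partner 2 proposes): partner 1 can get 400 next round, worth 0.92 × 400 = 368 now, so partner 2 offers 368, keeping 32.
Round 1 (partner 1 proposes): partner 2 can get 32 next round, worth 0.81 × 32 = 25.92 now. Partner 1 offers 25.92 and keeps 400 − 25.92 = 374.08.

374.08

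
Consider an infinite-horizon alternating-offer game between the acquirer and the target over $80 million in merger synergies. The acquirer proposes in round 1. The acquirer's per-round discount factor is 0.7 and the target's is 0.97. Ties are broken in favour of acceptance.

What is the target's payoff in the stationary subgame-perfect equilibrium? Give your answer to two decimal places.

72.52

In a stationary SPE each proposer offers the other exactly their discounted continuation value.
If the acquirer keeps x when proposing and the target keeps y when proposing, then x = 80 − 0.97y and y = 80 − 0.7x.
Solving: x = 80(1 − 0.97) / (1 − 0.7·0.97) = 2.4 / 0.321 ≈ 7.4766.
The target gets 80 − 7.4766 ≈ 72.5234.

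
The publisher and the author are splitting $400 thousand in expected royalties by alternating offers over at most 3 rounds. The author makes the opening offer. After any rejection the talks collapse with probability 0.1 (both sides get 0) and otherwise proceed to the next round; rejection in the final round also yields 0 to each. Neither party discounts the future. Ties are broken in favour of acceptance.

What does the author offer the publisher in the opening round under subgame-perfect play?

Round 3 (the author proposes): the publisher will accept anything ≥ 0, so the author offers 0 and keeps 400.
Round 2 (the publisher proposes): rejecting gives the author an expected 0.9 × 400 = 360; the publisher offers that and keeps 40.
Round 1 (the author proposes): rejecting gives the publisher an expected 0.9 × 40 = 36. The author offers 36 and keeps 400 − 36 = 364.

36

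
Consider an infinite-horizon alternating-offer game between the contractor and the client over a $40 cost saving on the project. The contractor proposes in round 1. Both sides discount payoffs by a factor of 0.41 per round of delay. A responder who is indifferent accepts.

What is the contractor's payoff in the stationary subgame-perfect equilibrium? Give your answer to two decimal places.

28.37

In a stationary SPE each proposer offers the other exactly their discounted continuation value.
If the contractor keeps x when proposing and the client keeps y when proposing, then x = 40 − 0.41y and y = 40 − 0.41x.
Solving: x = 40(1 − 0.41) / (1 − 0.41·0.41) = 23.6 / 0.8319 ≈ 28.3688.
The client gets 40 − 28.3688 ≈ 11.6312.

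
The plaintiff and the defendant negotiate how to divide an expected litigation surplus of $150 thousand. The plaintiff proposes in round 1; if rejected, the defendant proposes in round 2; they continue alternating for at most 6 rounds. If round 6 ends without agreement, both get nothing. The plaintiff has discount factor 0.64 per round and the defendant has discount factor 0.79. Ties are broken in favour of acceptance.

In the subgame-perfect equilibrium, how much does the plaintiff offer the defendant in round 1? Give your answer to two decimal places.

94.52

Round 6 (the defendant proposes): the plaintiff will accept anything ≥ 0, so the defendant offers 0 and keeps 150.
Round 5 (the plaintiff proposes): the defendant can get 150 next round, worth 0.79 × 150 = 118.5 now. The plaintiff offers 118.5 and keeps 150 − 118.5 = 31.5.
Round 4 (the defendant proposes): the plaintiff can get 31.5 next round, worth 0.64 × 31.5 = 20.16 now, so the defendant offers 20.16, keeping 129.84.
Round 3 (the plaintiff proposes): the defendant can get 129.84 next round, worth 0.79 × 129.84 = 102.5736 now; the plaintiff offers that and keeps 47.4264.
Round 2 (the defendant proposes): the plaintiff can get 47.4264 next round, worth 0.64 × 47.4264 = 30.352896 now, so the defendant offers 30.352896, keeping 119.647104.
Round 1 (the plaintiff proposes): the defendant can get 119.647104 next round, worth 0.79 × 119.647104 = 94.52121216 now, so the plaintiff offers 94.52121216, keeping 55.47878784.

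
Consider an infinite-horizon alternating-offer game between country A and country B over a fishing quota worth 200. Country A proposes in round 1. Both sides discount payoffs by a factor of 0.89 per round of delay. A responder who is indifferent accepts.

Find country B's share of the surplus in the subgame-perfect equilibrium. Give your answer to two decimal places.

In a stationary SPE each proposer offers the other exactly their discounted continuation value.
If country A keeps x when proposing and country B keeps y when proposing, then x = 200 − 0.89y and y = 200 − 0.89x.
Solving: x = 200(1 − 0.89) / (1 − 0.89·0.89) = 22 / 0.2079 ≈ 105.8201.
Country B gets 200 − 105.8201 ≈ 94.1799.

94.18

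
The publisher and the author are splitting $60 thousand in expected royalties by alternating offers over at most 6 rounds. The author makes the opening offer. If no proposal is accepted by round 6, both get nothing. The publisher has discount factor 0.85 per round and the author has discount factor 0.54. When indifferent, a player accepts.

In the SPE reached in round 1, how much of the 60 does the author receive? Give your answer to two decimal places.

15.03

Work backward from the last round.
Round 6 (the publisher proposes): the author will accept anything ≥ 0, so the publisher offers 0 and keeps 60.
Round 5 (the author proposes): the publisher can get 60 next round, worth 0.85 × 60 = 51 now, so the author offers 51, keeping 9.
Round 4 (the publisher proposes): the author can get 9 next round, worth 0.54 × 9 = 4.86 now; the publisher offers that and keeps 55.14.
Round 3 (the author proposes): the publisher can get 55.14 next round, worth 0.85 × 55.14 = 46.869 now, so the author offers 46.869, keeping 13.131.
Round 2 (the publisher proposes): the author can get 13.131 next round, worth 0.54 × 13.131 = 7.09074 now, so the publisher offers 7.09074, keeping 52.90926.
Round 1 (the author proposes): the publisher can get 52.90926 next round, worth 0.85 × 52.90926 = 44.972871 now, so the author offers 44.972871, keeping 15.027129.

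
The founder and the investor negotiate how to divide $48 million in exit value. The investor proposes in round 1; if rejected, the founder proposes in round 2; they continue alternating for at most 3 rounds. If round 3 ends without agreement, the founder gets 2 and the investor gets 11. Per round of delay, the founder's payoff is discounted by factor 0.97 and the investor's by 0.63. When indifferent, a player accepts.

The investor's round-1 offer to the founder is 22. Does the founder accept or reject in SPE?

Work out the founder's continuation value if the offer is rejected.
Round 3 (the investor proposes): the founder gets 2 if talks fail, so the investor offers 2 and keeps 46.
Round 2 (the founder proposes): the investor can get 46 next round, worth 0.63 × 46 = 28.98 now; the founder offers that and keeps 19.02.
So by rejecting in round 1, the founder gets 19.02 next round, worth 0.97 × 19.02 = 18.4494 now.
Offer 22 ≥ 18.4494, so the founder accepts.

Accept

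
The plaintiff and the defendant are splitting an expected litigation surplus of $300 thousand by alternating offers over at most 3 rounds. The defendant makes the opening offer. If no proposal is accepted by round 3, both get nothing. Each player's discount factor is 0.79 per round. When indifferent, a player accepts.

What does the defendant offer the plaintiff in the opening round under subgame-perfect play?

Round 3 (the defendant proposes): rejection yields 0 for the plaintiff; the defendant offers 0 and keeps 300.
Round 2 (the plaintiff proposes): the defendant can get 300 next round, worth 0.79 × 300 = 237 now. The plaintiff offers 237 and keeps 300 − 237 = 63.
Round 1 (the defendant proposes): the plaintiff can get 63 next round, worth 0.79 × 63 = 49.77 now; the defendant offers that and keeps 250.23.

49.77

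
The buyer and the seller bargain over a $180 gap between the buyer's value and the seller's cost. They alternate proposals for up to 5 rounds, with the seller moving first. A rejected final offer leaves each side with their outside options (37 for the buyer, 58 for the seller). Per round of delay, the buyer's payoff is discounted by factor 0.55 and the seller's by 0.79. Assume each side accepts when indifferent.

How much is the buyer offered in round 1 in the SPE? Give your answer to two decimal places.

Work backward from the last round.
Round 5 (the seller proposes): the buyer gets 37 if talks fail, so the seller offers 37 and keeps 143.
Round 4 (the buyer proposes): the seller can get 143 next round, worth 0.79 × 143 = 112.97 now; the buyer offers that and keeps 67.03.
Round 3 (the seller proposes): the buyer can get 67.03 next round, worth 0.55 × 67.03 = 36.8665 now. The seller offers 36.8665 and keeps 180 − 36.8665 = 143.1335.
Round 2 (the buyer proposes): the seller can get 143.1335 next round, worth 0.79 × 143.1335 = 113.075465 now. The buyer offers 113.075465 and keeps 180 − 113.075465 = 66.924535.
Round 1 (the seller proposes): the buyer can get 66.924535 next round, worth 0.55 × 66.924535 = 36.80849425 now. The seller offers 36.80849425 and keeps 180 − 36.80849425 = 143.19150575.

36.81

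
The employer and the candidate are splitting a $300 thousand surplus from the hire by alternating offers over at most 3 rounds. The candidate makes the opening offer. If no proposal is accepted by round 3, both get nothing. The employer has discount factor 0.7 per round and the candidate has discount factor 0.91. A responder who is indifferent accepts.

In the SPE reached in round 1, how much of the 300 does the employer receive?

Round 3 (the candidate proposes): the employer will accept anything ≥ 0, so the candidate offers 0 and keeps 300.
Round 2 (the employer proposes): the candidate can get 300 next round, worth 0.91 × 300 = 273 now, so the employer offers 273, keeping 27.
Round 1 (the candidate proposes): the employer can get 27 next round, worth 0.7 × 27 = 18.9 now, so the candidate offers 18.9, keeping 281.1.

18.9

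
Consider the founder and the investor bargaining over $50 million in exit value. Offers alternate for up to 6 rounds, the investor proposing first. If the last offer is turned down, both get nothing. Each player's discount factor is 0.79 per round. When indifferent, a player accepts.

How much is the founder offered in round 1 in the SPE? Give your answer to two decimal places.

By backward induction:
Round 6 (the founder proposes): rejection yields 0 for the investor; the founder offers 0 and keeps 50.
Round 5 (the investor proposes): the founder can get 50 next round, worth 0.79 × 50 = 39.5 now; the investor offers that and keeps 10.5.
Round 4 (the founder proposes): the investor can get 10.5 next round, worth 0.79 × 10.5 = 8.295 now, so the founder offers 8.295, keeping 41.705.
Round 3 (the investor proposes): the founder can get 41.705 next round, worth 0.79 × 41.705 = 32.94695 now. The investor offers 32.94695 and keeps 50 − 32.94695 = 17.05305.
Round 2 (the founder proposes): the investor can get 17.05305 next round, worth 0.79 × 17.05305 = 13.4719095 now. The founder offers 13.4719095 and keeps 50 − 13.4719095 = 36.5280905.
Round 1 (the investor proposes): the founder can get 36.5280905 next round, worth 0.79 × 36.5280905 = 28.857191495 now; the investor offers that and keeps 21.142808505.

28.86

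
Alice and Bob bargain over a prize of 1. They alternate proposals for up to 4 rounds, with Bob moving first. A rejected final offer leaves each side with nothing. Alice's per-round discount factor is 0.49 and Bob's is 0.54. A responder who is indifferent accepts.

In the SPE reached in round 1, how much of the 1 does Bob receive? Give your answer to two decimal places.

0.64

Work backward from the last round.
Round 4 (Alice proposes): rejection yields 0 for Bob; Alice offers 0 and keeps 1.
Round 3 (Bob proposes): Alice can get 1 next round, worth 0.49 × 1 = 0.49 now, so Bob offers 0.49, keeping 0.51.
Round 2 (Alice proposes): Bob can get 0.51 next round, worth 0.54 × 0.51 = 0.2754 now, so Alice offers 0.2754, keeping 0.7246.
Round 1 (Bob proposes): Alice can get 0.7246 next round, worth 0.49 × 0.7246 = 0.355054 now; Bob offers that and keeps 0.644946.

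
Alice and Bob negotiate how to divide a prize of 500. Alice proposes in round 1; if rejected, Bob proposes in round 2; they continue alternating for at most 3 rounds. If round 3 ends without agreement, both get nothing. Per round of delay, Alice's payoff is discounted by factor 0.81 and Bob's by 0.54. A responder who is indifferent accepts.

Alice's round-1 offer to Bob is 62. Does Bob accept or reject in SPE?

Accept

Work out Bob's continuation value if the offer is rejected.
Round 3 (Alice proposes): rejection yields 0 for Bob; Alice offers 0 and keeps 500.
Round 2 (Bob proposes): Alice can get 500 next round, worth 0.81 × 500 = 405 now, so Bob offers 405, keeping 95.
So by rejecting in round 1, Bob gets 95 next round, worth 0.54 × 95 = 51.3 now.
Offer 62 ≥ 51.3, so Bob accepts.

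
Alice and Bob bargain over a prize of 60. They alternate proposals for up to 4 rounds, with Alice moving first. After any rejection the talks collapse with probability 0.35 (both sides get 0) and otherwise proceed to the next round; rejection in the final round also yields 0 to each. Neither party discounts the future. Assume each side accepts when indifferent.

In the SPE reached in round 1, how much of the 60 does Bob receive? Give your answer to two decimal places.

Round 4 (Bob proposes): rejection yields 0 for Alice; Bob offers 0 and keeps 60.
Round 3 (Alice proposes): rejecting gives Bob an expected 0.65 × 60 = 39. Alice offers 39 and keeps 60 − 39 = 21.
Round 2 (Bob proposes): rejecting gives Alice an expected 0.65 × 21 = 13.65; Bob offers that and keeps 46.35.
Round 1 (Alice proposes): rejecting gives Bob an expected 0.65 × 46.35 = 30.1275; Alice offers that and keeps 29.8725.

30.13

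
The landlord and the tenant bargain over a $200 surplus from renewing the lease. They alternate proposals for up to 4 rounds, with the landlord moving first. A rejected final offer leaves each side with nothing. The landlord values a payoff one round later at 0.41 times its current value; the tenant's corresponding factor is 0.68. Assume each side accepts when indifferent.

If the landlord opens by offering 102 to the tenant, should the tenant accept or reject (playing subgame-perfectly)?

Work out the tenant's continuation value if the offer is rejected.
Round 4 (the tenant proposes): the landlord will accept anything ≥ 0, so the tenant offers 0 and keeps 200.
Round 3 (the landlord proposes): the tenant can get 200 next round, worth 0.68 × 200 = 136 now. The landlord offers 136 and keeps 200 − 136 = 64.
Round 2 (the tenant proposes): the landlord can get 64 next round, worth 0.41 × 64 = 26.24 now. The tenant offers 26.24 and keeps 200 − 26.24 = 173.76.
So by rejecting in round 1, the tenant gets 173.76 next round, worth 0.68 × 173.76 = 118.1568 now.
Offer 102 < 118.1568, so the tenant rejects.

Reject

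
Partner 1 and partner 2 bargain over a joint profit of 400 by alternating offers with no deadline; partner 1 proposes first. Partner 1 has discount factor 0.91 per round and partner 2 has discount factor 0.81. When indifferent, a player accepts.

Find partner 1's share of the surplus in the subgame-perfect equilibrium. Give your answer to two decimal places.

289.08

In a stationary SPE each proposer offers the other exactly their discounted continuation value.
If partner 1 keeps x when proposing and partner 2 keeps y when proposing, then x = 400 − 0.81y and y = 400 − 0.91x.
Solving: x = 400(1 − 0.81) / (1 − 0.91·0.81) = 76 / 0.2629 ≈ 289.0833.
Partner 2 gets 400 − 289.0833 ≈ 110.9167.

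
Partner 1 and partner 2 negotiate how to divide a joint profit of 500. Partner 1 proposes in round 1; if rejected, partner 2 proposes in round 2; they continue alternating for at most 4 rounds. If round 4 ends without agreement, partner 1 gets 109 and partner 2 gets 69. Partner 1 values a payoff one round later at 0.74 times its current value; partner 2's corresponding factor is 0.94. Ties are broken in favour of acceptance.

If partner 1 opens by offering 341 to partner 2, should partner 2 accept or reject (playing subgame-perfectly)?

Round 4 (partner 2 proposes): partner 1 gets 109 if talks fail, so partner 2 offers 109 and keeps 391.
Round 3 (partner 1 proposes): partner 2 can get 391 next round, worth 0.94 × 391 = 367.54 now; partner 1 offers that and keeps 132.46.
Round 2 (partner 2 proposes): partner 1 can get 132.46 next round, worth 0.74 × 132.46 = 98.0204 now, so partner 2 offers 98.0204, keeping 401.9796.
So by rejecting in round 1, partner 2 gets 401.9796 next round, worth 0.94 × 401.9796 = 377.860824 now.
Offer 341 < 377.860824, so partner 2 rejects.

Reject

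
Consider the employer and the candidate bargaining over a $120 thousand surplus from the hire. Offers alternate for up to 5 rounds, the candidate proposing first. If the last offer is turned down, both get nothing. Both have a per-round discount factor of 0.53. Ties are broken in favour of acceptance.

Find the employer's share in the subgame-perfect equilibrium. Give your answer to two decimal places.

38.29

Round 5 (the candidate proposes): the employer will accept anything ≥ 0, so the candidate offers 0 and keeps 120.
Round 4 (the employer proposes): the candidate can get 120 next round, worth 0.53 × 120 = 63.6 now, so the employer offers 63.6, keeping 56.4.
Round 3 (the candidate proposes): the employer can get 56.4 next round, worth 0.53 × 56.4 = 29.892 now; the candidate offers that and keeps 90.108.
Round 2 (the employer proposes): the candidate can get 90.108 next round, worth 0.53 × 90.108 = 47.75724 now, so the employer offers 47.75724, keeping 72.24276.
Round 1 (the candidate proposes): the employer can get 72.24276 next round, worth 0.53 × 72.24276 = 38.2886628 now; the candidate offers that and keeps 81.7113372.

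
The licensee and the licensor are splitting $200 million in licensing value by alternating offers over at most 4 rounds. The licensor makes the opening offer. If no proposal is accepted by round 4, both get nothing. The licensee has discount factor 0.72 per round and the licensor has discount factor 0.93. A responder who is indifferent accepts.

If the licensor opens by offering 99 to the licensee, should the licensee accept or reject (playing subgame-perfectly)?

Work out the licensee's continuation value if the offer is rejected.
Round 4 (the licensee proposes): rejection yields 0 for the licensor; the licensee offers 0 and keeps 200.
Round 3 (the licensor proposes): the licensee can get 200 next round, worth 0.72 × 200 = 144 now. The licensor offers 144 and keeps 200 − 144 = 56.
Round 2 (the licensee proposes): the licensor can get 56 next round, worth 0.93 × 56 = 52.08 now; the licensee offers that and keeps 147.92.
So by rejecting in round 1, the licensee gets 147.92 next round, worth 0.72 × 147.92 = 106.5024 now.
Offer 99 < 106.5024, so the licensee rejects.

Reject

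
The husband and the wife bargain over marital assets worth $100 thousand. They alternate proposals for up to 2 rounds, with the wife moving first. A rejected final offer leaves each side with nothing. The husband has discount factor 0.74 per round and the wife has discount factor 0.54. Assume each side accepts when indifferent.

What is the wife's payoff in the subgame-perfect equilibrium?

26

Round 2 (the husband proposes): rejection yields 0 for the wife; the husband offers 0 and keeps 100.
Round 1 (the wife proposes): the husband can get 100 next round, worth 0.74 × 100 = 74 now; the wife offers that and keeps 26.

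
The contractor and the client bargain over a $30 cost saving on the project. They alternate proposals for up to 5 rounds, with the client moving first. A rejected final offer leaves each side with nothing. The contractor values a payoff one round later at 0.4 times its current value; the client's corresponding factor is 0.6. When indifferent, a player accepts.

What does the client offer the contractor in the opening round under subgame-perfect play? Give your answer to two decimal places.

Round 5 (the client proposes): rejection yields 0 for the contractor; the client offers 0 and keeps 30.
Round 4 (the contractor proposes): the client can get 30 next round, worth 0.6 × 30 = 18 now, so the contractor offers 18, keeping 12.
Round 3 (the client proposes): the contractor can get 12 next round, worth 0.4 × 12 = 4.8 now; the client offers that and keeps 25.2.
Round 2 (the contractor proposes): the client can get 25.2 next round, worth 0.6 × 25.2 = 15.12 now; the contractor offers that and keeps 14.88.
Round 1 (the client proposes): the contractor can get 14.88 next round, worth 0.4 × 14.88 = 5.952 now, so the client offers 5.952, keeping 24.048.

5.95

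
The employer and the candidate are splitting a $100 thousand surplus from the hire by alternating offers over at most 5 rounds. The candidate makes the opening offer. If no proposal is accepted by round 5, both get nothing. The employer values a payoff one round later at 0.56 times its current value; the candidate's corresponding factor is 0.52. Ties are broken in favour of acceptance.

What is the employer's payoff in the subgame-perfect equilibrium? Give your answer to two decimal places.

34.71

Round 5 (the candidate proposes): rejection yields 0 for the employer; the candidate offers 0 and keeps 100.
Round 4 (the employer proposes): the candidate can get 100 next round, worth 0.52 × 100 = 52 now, so the employer offers 52, keeping 48.
Round 3 (the candidate proposes): the employer can get 48 next round, worth 0.56 × 48 = 26.88 now. The candidate offers 26.88 and keeps 100 − 26.88 = 73.12.
Round 2 (the employer proposes): the candidate can get 73.12 next round, worth 0.52 × 73.12 = 38.0224 now. The employer offers 38.0224 and keeps 100 − 38.0224 = 61.9776.
Round 1 (the candidate proposes): the employer can get 61.9776 next round, worth 0.56 × 61.9776 = 34.707456 now, so the candidate offers 34.707456, keeping 65.292544.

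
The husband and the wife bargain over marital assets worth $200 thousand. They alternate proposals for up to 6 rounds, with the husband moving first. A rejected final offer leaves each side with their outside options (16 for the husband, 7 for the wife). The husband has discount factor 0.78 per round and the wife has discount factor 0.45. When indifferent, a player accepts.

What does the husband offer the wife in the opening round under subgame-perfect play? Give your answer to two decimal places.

36.95

Round 6 (the wife proposes): the husband gets 16 if talks fail, so the wife offers 16 and keeps 184.
Round 5 (the husband proposes): the wife can get 184 next round, worth 0.45 × 184 = 82.8 now; the husband offers that and keeps 117.2.
Round 4 (the wife proposes): the husband can get 117.2 next round, worth 0.78 × 117.2 = 91.416 now; the wife offers that and keeps 108.584.
Round 3 (the husband proposes): the wife can get 108.584 next round, worth 0.45 × 108.584 = 48.8628 now. The husband offers 48.8628 and keeps 200 − 48.8628 = 151.1372.
Round 2 (the wife proposes): the husband can get 151.1372 next round, worth 0.78 × 151.1372 = 117.887016 now; the wife offers that and keeps 82.112984.
Round 1 (the husband proposes): the wife can get 82.112984 next round, worth 0.45 × 82.112984 = 36.9508428 now, so the husband offers 36.9508428, keeping 163.0491572.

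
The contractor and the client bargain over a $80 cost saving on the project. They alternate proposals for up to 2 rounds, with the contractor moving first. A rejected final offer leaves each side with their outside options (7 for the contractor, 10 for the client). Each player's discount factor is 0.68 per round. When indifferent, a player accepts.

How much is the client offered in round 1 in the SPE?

49.64

By backward induction:
Round 2 (the client proposes): the contractor gets 7 if talks fail, so the client offers 7 and keeps 73.
Round 1 (the contractor proposes): the client can get 73 next round, worth 0.68 × 73 = 49.64 now. The contractor offers 49.64 and keeps 80 − 49.64 = 30.36.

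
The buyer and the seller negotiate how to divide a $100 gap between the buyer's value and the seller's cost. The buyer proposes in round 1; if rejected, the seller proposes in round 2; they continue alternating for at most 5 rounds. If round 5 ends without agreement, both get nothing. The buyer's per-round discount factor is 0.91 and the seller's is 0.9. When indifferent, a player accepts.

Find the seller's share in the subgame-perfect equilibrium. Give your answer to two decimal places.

Round 5 (the buyer proposes): rejection yields 0 for the seller; the buyer offers 0 and keeps 100.
Round 4 (the seller proposes): the buyer can get 100 next round, worth 0.91 × 100 = 91 now. The seller offers 91 and keeps 100 − 91 = 9.
Round 3 (the buyer proposes): the seller can get 9 next round, worth 0.9 × 9 = 8.1 now, so the buyer offers 8.1, keeping 91.9.
Round 2 (the seller proposes): the buyer can get 91.9 next round, worth 0.91 × 91.9 = 83.629 now, so the seller offers 83.629, keeping 16.371.
Round 1 (the buyer proposes): the seller can get 16.371 next round, worth 0.9 × 16.371 = 14.7339 now. The buyer offers 14.7339 and keeps 100 − 14.7339 = 85.2661.

14.73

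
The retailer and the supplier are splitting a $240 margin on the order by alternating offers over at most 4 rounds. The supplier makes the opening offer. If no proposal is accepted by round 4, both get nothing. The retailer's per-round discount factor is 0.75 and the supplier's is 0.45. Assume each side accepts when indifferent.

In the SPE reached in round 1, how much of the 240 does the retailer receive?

By backward induction:
Round 4 (the retailer proposes): the supplier will accept anything ≥ 0, so the retailer offers 0 and keeps 240.
Round 3 (the supplier proposes): the retailer can get 240 next round, worth 0.75 × 240 = 180 now, so the supplier offers 180, keeping 60.
Round 2 (the retailer proposes): the supplier can get 60 next round, worth 0.45 × 60 = 27 now. The retailer offers 27 and keeps 240 − 27 = 213.
Round 1 (the supplier proposes): the retailer can get 213 next round, worth 0.75 × 213 = 159.75 now, so the supplier offers 159.75, keeping 80.25.

159.75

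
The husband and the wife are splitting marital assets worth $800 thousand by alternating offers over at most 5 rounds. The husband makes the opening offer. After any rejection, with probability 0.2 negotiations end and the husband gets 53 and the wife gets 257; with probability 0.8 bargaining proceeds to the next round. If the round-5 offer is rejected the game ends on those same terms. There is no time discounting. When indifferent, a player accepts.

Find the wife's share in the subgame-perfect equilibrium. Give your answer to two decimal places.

385.58

Round 5 (the husband proposes): the wife gets 257 if talks fail, so the husband offers 257 and keeps 543.
Round 4 (the wife proposes): rejecting gives the husband an expected 0.8 × 543 + 0.2 × 53 = 445, so the wife offers 445, keeping 355.
Round 3 (the husband proposes): rejecting gives the wife an expected 0.8 × 355 + 0.2 × 257 = 335.4, so the husband offers 335.4, keeping 464.6.
Round 2 (the wife proposes): rejecting gives the husband an expected 0.8 × 464.6 + 0.2 × 53 = 382.28, so the wife offers 382.28, keeping 417.72.
Round 1 (the husband proposes): rejecting gives the wife an expected 0.8 × 417.72 + 0.2 × 257 = 385.576, so the husband offers 385.576, keeping 414.424.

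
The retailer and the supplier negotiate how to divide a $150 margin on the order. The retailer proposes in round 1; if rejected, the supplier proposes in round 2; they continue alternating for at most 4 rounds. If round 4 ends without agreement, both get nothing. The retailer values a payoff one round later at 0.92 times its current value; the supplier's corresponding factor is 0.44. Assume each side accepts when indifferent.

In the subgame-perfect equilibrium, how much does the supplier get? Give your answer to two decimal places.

Solve by backward induction from round 4.
Round 4 (the supplier proposes): rejection yields 0 for the retailer; the supplier offers 0 and keeps 150.
Round 3 (the retailer proposes): the supplier can get 150 next round, worth 0.44 × 150 = 66 now. The retailer offers 66 and keeps 150 − 66 = 84.
Round 2 (the supplier proposes): the retailer can get 84 next round, worth 0.92 × 84 = 77.28 now. The supplier offers 77.28 and keeps 150 − 77.28 = 72.72.
Round 1 (the retailer proposes): the supplier can get 72.72 next round, worth 0.44 × 72.72 = 31.9968 now, so the retailer offers 31.9968, keeping 118.0032.

32.00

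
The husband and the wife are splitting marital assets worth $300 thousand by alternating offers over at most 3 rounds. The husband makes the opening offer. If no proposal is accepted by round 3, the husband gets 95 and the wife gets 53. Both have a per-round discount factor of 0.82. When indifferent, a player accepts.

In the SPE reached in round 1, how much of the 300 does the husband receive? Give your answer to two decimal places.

By backward induction:
Round 3 (the husband proposes): the wife gets 53 if talks fail, so the husband offers 53 and keeps 247.
Round 2 (the wife proposes): the husband can get 247 next round, worth 0.82 × 247 = 202.54 now, so the wife offers 202.54, keeping 97.46.
Round 1 (the husband proposes): the wife can get 97.46 next round, worth 0.82 × 97.46 = 79.9172 now, so the husband offers 79.9172, keeping 220.0828.

220.08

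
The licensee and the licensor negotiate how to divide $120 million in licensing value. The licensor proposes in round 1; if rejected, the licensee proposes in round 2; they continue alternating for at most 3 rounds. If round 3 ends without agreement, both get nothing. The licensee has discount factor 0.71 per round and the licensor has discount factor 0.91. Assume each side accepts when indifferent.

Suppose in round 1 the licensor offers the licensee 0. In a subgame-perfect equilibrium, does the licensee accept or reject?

Round 3 (the licensor proposes): the licensee will accept anything ≥ 0, so the licensor offers 0 and keeps 120.
Round 2 (the licensee proposes): the licensor can get 120 next round, worth 0.91 × 120 = 109.2 now; the licensee offers that and keeps 10.8.
So by rejecting in round 1, the licensee gets 10.8 next round, worth 0.71 × 10.8 = 7.668 now.
Offer 0 < 7.668, so the licensee rejects.

Reject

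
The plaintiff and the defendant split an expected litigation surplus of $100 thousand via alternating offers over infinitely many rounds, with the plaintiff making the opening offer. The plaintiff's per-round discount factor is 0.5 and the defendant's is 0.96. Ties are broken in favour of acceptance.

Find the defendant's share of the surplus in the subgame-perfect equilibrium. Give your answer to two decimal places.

Let x be the plaintiff's share when the plaintiff proposes and y be the defendant's share when the defendant proposes.
The defendant accepts iff offered ≥ 0.96·y, so x = 100 − 0.96y. Symmetrically y = 100 − 0.5x.
Substituting: x = 100 − 0.96(100 − 0.5x), giving x(1 − 0.5·0.96) = 100(1 − 0.96).
So x = 100 × 0.04 / 0.52 ≈ 7.6923, and the defendant receives 100 − x ≈ 92.3077.

92.31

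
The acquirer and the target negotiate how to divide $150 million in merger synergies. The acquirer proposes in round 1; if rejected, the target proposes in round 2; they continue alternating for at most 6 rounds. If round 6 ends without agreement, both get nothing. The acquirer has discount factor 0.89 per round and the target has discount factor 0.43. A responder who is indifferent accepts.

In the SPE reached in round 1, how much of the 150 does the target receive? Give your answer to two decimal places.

19.26

Work backward from the last round.
Round 6 (the target proposes): rejection yields 0 for the acquirer; the target offers 0 and keeps 150.
Round 5 (the acquirer proposes): the target can get 150 next round, worth 0.43 × 150 = 64.5 now; the acquirer offers that and keeps 85.5.
Round 4 (the target proposes): the acquirer can get 85.5 next round, worth 0.89 × 85.5 = 76.095 now. The target offers 76.095 and keeps 150 − 76.095 = 73.905.
Round 3 (the acquirer proposes): the target can get 73.905 next round, worth 0.43 × 73.905 = 31.77915 now, so the acquirer offers 31.77915, keeping 118.22085.
Round 2 (the target proposes): the acquirer can get 118.22085 next round, worth 0.89 × 118.22085 = 105.2165565 now, so the target offers 105.2165565, keeping 44.7834435.
Round 1 (the acquirer proposes): the target can get 44.7834435 next round, worth 0.43 × 44.7834435 = 19.256880705 now. The acquirer offers 19.256880705 and keeps 150 − 19.256880705 = 130.743119295.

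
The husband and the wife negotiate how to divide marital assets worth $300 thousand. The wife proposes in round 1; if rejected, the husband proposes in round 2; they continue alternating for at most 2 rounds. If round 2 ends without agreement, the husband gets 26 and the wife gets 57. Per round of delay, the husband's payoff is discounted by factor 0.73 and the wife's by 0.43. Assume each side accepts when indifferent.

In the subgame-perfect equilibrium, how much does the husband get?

177.39

Round 2 (the husband proposes): the wife gets 57 if talks fail, so the husband offers 57 and keeps 243.
Round 1 (the wife proposes): the husband can get 243 next round, worth 0.73 × 243 = 177.39 now. The wife offers 177.39 and keeps 300 − 177.39 = 122.61.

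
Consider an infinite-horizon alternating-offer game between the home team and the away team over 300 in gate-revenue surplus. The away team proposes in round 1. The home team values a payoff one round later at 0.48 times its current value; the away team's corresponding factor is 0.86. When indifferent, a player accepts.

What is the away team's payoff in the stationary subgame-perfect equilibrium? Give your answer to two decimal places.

265.67

When the away team proposes, the home team accepts any offer worth at least 0.48 times what the home team would get by proposing next round; and vice versa.
This gives x = 300 − 0.48y and y = 300 − 0.86x, where x and y are each side's share when it proposes.
Hence (1 − 0.48·0.86)x = 300(1 − 0.48), i.e. 0.5872·x = 156.
x ≈ 265.6676; the home team's share is 300 − x ≈ 34.3324.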